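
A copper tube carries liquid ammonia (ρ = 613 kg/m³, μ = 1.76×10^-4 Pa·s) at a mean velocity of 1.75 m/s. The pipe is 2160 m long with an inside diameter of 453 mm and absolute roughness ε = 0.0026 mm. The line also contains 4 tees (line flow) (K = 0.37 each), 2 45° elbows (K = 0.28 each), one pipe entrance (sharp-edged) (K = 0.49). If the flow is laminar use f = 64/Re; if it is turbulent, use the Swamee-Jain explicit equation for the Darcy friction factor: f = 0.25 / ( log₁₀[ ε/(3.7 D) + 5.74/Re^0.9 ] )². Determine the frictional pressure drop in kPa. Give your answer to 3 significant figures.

Reynolds number Re = ρVD/μ = 613 · 1.75 · 0.453 / 0.000176 = 2.761e+06.
Re > 4000 → turbulent. Relative roughness ε/D = 2.6e-06/0.453 = 5.74e-06. Swamee-Jain: f = 0.25/(log₁₀[5.74e-06/3.7 + 5.74/2.761e+06^0.9])² = 0.25/(log₁₀[1.55e-06 + 9.16e-06])² = 0.25/(-4.97)² = 0.01012.
Total minor-loss coefficient ΣK = 4·0.37 + 2·0.28 + 1·0.49 = 2.53.
ΔP = [f·L/D + ΣK]·(ρV²/2) = [0.01012·2160/0.453 + 2.53]·(613·1.75²/2) = [48.26 + 2.53]·938.7 = 4.767e+04 Pa.
ΔP = 4.767e+04 Pa = 47.7 kPa.

ΔP ≈ 47.7 kPa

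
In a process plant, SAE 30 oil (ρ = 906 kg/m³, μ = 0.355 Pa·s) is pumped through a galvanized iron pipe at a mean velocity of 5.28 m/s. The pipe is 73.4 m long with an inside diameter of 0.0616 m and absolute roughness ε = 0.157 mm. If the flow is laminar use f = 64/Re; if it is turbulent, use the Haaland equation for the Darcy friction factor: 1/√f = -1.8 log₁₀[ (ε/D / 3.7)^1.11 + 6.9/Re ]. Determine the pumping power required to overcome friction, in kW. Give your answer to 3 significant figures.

P ≈ 18.3 kW

Reynolds number Re = ρVD/μ = 906 · 5.28 · 0.0616 / 0.355 = 830.1.
Re < 2300 → laminar flow, so f = 64/Re = 64/830.1 = 0.0771 (the turbulent correlation is not needed).
Darcy-Weisbach: ΔP = f(L/D)(ρV²/2) = 0.0771·(73.4/0.0616)·(906·5.28²/2) = 0.0771·1192·1.263e+04 = 1.16e+06 Pa.
Q = V·A = 5.28·0.00298 = 0.01574 m³/s.
Pumping power P = QΔP = 0.01574·1.16e+06 = 18260 W = 18.3 kW.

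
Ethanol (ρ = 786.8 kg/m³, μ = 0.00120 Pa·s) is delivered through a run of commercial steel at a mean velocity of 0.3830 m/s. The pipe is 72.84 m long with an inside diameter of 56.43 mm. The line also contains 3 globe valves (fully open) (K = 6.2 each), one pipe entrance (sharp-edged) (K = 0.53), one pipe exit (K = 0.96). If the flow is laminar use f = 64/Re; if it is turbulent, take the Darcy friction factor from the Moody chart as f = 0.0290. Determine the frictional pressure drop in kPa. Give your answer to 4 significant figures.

ΔP ≈ 3.320 kPa

Reynolds number Re = ρVD/μ = 786.8 · 0.383 · 0.05643 / 0.0012 = 1.417e+04.
Re > 4000 → turbulent; use the Moody-chart value f = 0.0290.
Total minor-loss coefficient ΣK = 3·6.2 + 1·0.53 + 1·0.96 = 20.1.
ΔP = [f·L/D + ΣK]·(ρV²/2) = [0.029·72.84/0.05643 + 20.1]·(786.8·0.383²/2) = [37.43 + 20.1]·57.71 = 3320 Pa.
ΔP = 3320 Pa = 3.320 kPa.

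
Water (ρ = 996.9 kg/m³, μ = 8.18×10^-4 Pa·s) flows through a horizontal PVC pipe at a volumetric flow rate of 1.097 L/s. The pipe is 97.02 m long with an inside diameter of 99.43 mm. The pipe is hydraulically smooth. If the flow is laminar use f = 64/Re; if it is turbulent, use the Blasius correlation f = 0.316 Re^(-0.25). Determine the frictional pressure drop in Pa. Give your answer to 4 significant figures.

ΔP ≈ 268.2 Pa

Q = 1.097 L/s = 1.097/1000 = 0.001097 m³/s.
Cross-sectional area A = πD²/4 = π(0.09943)²/4 = 0.007765 m²; mean velocity V = Q/A = 0.001097/0.007765 = 0.1413 m/s.
Reynolds number Re = ρVD/μ = 996.9 · 0.1413 · 0.09943 / 0.000818 = 1.712e+04.
Re > 4000 → turbulent. Smooth-pipe (Blasius): f = 0.316 Re^(-0.25) = 0.316/(1.712e+04)^0.25 = 0.02763.
Darcy-Weisbach: ΔP = f(L/D)(ρV²/2) = 0.02763·(97.02/0.09943)·(996.9·0.1413²/2) = 0.02763·975.8·9.949 = 268.2 Pa.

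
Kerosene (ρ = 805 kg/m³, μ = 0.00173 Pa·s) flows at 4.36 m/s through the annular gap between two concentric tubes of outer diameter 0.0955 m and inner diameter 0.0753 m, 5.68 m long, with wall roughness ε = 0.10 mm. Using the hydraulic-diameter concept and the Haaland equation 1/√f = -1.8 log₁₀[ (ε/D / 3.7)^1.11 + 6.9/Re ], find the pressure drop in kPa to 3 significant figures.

Hydraulic diameter D_h = 4A/P = D_o - D_i = 0.0955 - 0.0753 = 0.0202 m.
Re = ρVD_h/μ = 805·4.36·0.0202/0.00173 = 4.098e+04.
ε/D_h = 0.0001/0.0202 = 0.00495; Haaland gives 1/√f = -1.8 log₁₀[0.000646+0.000168] = 5.56, so f = 0.03234.
ΔP = f(L/D_h)(ρV²/2) = 0.03234·5.68/0.0202·7651 = 6.959e+04 Pa.
ΔP = 69.6 kPa.

ΔP ≈ 69.6 kPa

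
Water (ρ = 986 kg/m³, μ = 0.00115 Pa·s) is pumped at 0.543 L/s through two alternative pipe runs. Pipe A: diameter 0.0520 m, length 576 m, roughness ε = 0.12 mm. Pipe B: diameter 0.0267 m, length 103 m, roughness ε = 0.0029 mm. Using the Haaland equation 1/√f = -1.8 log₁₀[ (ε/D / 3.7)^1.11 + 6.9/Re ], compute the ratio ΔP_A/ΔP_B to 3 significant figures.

ΔP_A/ΔP_B ≈ 0.261

Pipe A: V = Q/A = 0.000543/0.002124 = 0.2557 m/s; Re = 1.14e+04; ε/D = 0.00231; Haaland → f = 0.03308; ΔP_A = f(L/D)(ρV²/2) = 1.181e+04 Pa.
Pipe B: V = Q/A = 0.000543/0.0005599 = 0.9698 m/s; Re = 2.22e+04; ε/D = 0.000109; Haaland → f = 0.02527; ΔP_B = f(L/D)(ρV²/2) = 4.52e+04 Pa.
ΔP_A/ΔP_B = 1.181e+04/4.52e+04 = 0.261.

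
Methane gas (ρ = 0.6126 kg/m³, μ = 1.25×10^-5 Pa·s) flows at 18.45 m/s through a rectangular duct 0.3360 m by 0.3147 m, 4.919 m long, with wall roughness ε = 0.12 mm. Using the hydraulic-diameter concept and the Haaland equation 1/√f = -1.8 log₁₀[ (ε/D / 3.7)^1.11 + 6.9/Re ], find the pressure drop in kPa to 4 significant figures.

ΔP ≈ 0.02730 kPa

Hydraulic diameter D_h = 4A/P = 4·(0.336·0.3147)/(2·(0.336+0.3147)) = 0.423/1.301 = 0.325 m.
Re = ρVD_h/μ = 0.6126·18.45·0.325/1.25e-05 = 2.939e+05.
ε/D_h = 0.00012/0.325 = 0.000369; Haaland gives 1/√f = -1.8 log₁₀[3.62e-05+2.35e-05] = 7.603, so f = 0.0173.
ΔP = f(L/D_h)(ρV²/2) = 0.0173·4.919/0.325·104.3 = 27.3 Pa.
ΔP = 0.02730 kPa.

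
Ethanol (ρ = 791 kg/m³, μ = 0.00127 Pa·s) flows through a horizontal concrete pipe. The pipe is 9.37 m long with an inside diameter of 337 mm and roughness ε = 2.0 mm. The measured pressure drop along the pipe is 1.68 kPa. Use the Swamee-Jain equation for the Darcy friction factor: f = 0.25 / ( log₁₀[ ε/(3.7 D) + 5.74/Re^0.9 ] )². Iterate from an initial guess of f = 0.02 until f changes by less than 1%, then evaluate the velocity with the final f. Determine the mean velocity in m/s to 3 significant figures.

V ≈ 2.18 m/s

Rearranging Darcy-Weisbach: V = √(2·ΔP·D/(f·L·ρ)). With ε/D = 0.002/0.337 = 0.00593, iterate starting from f = 0.02:
  f = 0.02 → V = √(2·1680·0.337/(0.02·9.37·791)) = 2.764 m/s; Re = ρVD/μ = 5.801e+05; f → 0.03224
  f = 0.03224 → V = 2.177 m/s; Re = 4.569e+05; f → 0.03229
Converged (Δf/f < 1%). With the final f = 0.03229: V = √(2·1680·0.337/(0.03229·9.37·791)) = 2.175 m/s.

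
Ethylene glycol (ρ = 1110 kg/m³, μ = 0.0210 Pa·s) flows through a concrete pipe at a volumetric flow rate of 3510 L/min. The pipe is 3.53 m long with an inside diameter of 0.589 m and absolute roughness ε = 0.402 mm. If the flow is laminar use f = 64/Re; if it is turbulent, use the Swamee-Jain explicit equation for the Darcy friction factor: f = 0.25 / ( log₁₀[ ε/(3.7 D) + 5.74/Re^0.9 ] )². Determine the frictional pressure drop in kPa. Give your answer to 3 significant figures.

ΔP ≈ 0.00547 kPa

Q = 3510 L/min = 3510/60000 = 0.0585 m³/s.
Cross-sectional area A = πD²/4 = π(0.589)²/4 = 0.2725 m²; mean velocity V = Q/A = 0.0585/0.2725 = 0.2147 m/s.
Reynolds number Re = ρVD/μ = 1110 · 0.2147 · 0.589 / 0.021 = 6684.
Re > 4000 → turbulent. Relative roughness ε/D = 0.000402/0.589 = 0.000683. Swamee-Jain: f = 0.25/(log₁₀[0.000683/3.7 + 5.74/6684^0.9])² = 0.25/(log₁₀[0.000184 + 0.00207])² = 0.25/(-2.647)² = 0.03569.
Darcy-Weisbach: ΔP = f(L/D)(ρV²/2) = 0.03569·(3.53/0.589)·(1110·0.2147²/2) = 0.03569·5.993·25.58 = 5.473 Pa.
ΔP = 5.473 Pa = 0.00547 kPa.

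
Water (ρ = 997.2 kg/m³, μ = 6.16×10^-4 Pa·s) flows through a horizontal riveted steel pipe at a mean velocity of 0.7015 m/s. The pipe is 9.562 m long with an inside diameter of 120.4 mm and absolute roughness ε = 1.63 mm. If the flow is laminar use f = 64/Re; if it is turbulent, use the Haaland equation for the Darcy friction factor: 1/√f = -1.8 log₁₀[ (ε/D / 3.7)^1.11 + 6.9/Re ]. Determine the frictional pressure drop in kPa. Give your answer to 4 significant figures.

Reynolds number Re = ρVD/μ = 997.2 · 0.7015 · 0.1204 / 0.000616 = 1.367e+05.
Re > 4000 → turbulent. Relative roughness ε/D = 0.00163/0.1204 = 0.0135. Haaland: 1/√f = -1.8 log₁₀[(0.0135/3.7)^1.11 + 6.9/1.367e+05] = -1.8 log₁₀[0.00197 + 5.05e-05] = 4.849, so f = 0.04254.
Darcy-Weisbach: ΔP = f(L/D)(ρV²/2) = 0.04254·(9.562/0.1204)·(997.2·0.7015²/2) = 0.04254·79.42·245.4 = 828.9 Pa.
ΔP = 828.9 Pa = 0.8289 kPa.

ΔP ≈ 0.8289 kPa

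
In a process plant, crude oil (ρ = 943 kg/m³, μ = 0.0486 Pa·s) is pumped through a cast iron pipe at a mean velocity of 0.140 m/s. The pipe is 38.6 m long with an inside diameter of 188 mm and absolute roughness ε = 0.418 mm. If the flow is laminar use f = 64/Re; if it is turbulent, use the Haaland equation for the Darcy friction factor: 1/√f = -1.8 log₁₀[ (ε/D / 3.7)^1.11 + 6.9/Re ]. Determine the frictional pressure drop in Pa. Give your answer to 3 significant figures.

ΔP ≈ 238 Pa

Reynolds number Re = ρVD/μ = 943 · 0.14 · 0.188 / 0.0486 = 510.7.
Re < 2300 → laminar flow, so f = 64/Re = 64/510.7 = 0.1253 (the turbulent correlation is not needed).
Darcy-Weisbach: ΔP = f(L/D)(ρV²/2) = 0.1253·(38.6/0.188)·(943·0.14²/2) = 0.1253·205.3·9.241 = 237.8 Pa.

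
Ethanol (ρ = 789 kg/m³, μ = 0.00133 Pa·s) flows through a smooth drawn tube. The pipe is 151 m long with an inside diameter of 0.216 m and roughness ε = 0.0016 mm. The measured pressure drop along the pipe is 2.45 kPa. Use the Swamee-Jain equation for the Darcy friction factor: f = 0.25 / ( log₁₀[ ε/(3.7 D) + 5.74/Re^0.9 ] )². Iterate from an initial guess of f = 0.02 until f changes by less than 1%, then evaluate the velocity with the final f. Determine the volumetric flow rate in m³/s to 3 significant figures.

Rearranging Darcy-Weisbach: V = √(2·ΔP·D/(f·L·ρ)). With ε/D = 1.6e-06/0.216 = 7.41e-06, iterate starting from f = 0.02:
  f = 0.02 → V = √(2·2450·0.216/(0.02·151·789)) = 0.6665 m/s; Re = ρVD/μ = 8.54e+04; f → 0.01851
  f = 0.01851 → V = 0.6928 m/s; Re = 8.878e+04; f → 0.01836
Converged (Δf/f < 1%). With the final f = 0.01836: V = √(2·2450·0.216/(0.01836·151·789)) = 0.6956 m/s.
Q = V·A = 0.6956·(π/4·0.216²) = 0.02549 m³/s = 0.0255 m³/s.

Q ≈ 0.0255 m³/s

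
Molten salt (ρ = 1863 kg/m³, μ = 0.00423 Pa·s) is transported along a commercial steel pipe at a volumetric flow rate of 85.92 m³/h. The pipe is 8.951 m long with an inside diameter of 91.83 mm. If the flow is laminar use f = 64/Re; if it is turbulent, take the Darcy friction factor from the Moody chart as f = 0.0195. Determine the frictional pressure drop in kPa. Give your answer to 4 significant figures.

Q = 85.92 m³/h = 85.92/3600 = 0.02387 m³/s.
Cross-sectional area A = πD²/4 = π(0.09183)²/4 = 0.006623 m²; mean velocity V = Q/A = 0.02387/0.006623 = 3.604 m/s.
Reynolds number Re = ρVD/μ = 1863 · 3.604 · 0.09183 / 0.00423 = 1.457e+05.
Re > 4000 → turbulent; use the Moody-chart value f = 0.0195.
Darcy-Weisbach: ΔP = f(L/D)(ρV²/2) = 0.0195·(8.951/0.09183)·(1863·3.604²/2) = 0.0195·97.47·1.21e+04 = 2.299e+04 Pa.
ΔP = 2.299e+04 Pa = 22.99 kPa.

ΔP ≈ 22.99 kPa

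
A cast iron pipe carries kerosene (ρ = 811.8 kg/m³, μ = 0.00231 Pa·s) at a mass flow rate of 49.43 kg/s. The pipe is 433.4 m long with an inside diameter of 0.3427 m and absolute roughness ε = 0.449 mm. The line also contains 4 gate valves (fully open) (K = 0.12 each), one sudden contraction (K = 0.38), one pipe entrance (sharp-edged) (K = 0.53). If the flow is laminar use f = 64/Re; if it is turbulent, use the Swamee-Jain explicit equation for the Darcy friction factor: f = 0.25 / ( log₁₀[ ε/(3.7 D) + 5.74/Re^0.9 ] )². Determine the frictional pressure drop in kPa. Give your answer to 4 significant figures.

A = πD²/4 = π(0.3427)²/4 = 0.09224 m²; mean velocity V = ṁ/(ρA) = 49.43/(811.8 · 0.09224) = 0.6601 m/s.
Reynolds number Re = ρVD/μ = 811.8 · 0.6601 · 0.3427 / 0.00231 = 7.95e+04.
Re > 4000 → turbulent. Relative roughness ε/D = 0.000449/0.3427 = 0.00131. Swamee-Jain: f = 0.25/(log₁₀[0.00131/3.7 + 5.74/7.95e+04^0.9])² = 0.25/(log₁₀[0.000354 + 0.000223])² = 0.25/(-3.239)² = 0.02383.
Total minor-loss coefficient ΣK = 4·0.12 + 1·0.38 + 1·0.53 = 1.39.
ΔP = [f·L/D + ΣK]·(ρV²/2) = [0.02383·433.4/0.3427 + 1.39]·(811.8·0.6601²/2) = [30.14 + 1.39]·176.9 = 5577 Pa.
ΔP = 5577 Pa = 5.577 kPa.

ΔP ≈ 5.577 kPa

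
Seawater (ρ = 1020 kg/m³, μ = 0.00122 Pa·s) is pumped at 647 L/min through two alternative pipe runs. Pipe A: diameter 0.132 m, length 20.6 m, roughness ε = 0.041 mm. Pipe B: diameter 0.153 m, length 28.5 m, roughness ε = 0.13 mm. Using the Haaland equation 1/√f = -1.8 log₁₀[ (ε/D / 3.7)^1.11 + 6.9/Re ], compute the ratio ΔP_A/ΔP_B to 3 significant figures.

ΔP_A/ΔP_B ≈ 1.35

Pipe A: V = Q/A = 0.01078/0.01368 = 0.788 m/s; Re = 8.696e+04; ε/D = 0.000311; Haaland → f = 0.01967; ΔP_A = f(L/D)(ρV²/2) = 971.9 Pa.
Pipe B: V = Q/A = 0.01078/0.01839 = 0.5865 m/s; Re = 7.503e+04; ε/D = 0.00085; Haaland → f = 0.0221; ΔP_B = f(L/D)(ρV²/2) = 722.3 Pa.
ΔP_A/ΔP_B = 971.9/722.3 = 1.35.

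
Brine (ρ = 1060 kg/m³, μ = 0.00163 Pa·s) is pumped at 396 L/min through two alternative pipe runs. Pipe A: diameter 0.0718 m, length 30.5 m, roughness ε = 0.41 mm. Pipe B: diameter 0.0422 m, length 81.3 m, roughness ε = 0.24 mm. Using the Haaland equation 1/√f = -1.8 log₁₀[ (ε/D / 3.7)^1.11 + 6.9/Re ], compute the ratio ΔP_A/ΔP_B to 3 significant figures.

Pipe A: V = Q/A = 0.0066/0.004049 = 1.63 m/s; Re = 7.611e+04; ε/D = 0.00571; Haaland → f = 0.03271; ΔP_A = f(L/D)(ρV²/2) = 1.957e+04 Pa.
Pipe B: V = Q/A = 0.0066/0.001399 = 4.719 m/s; Re = 1.295e+05; ε/D = 0.00569; Haaland → f = 0.03226; ΔP_B = f(L/D)(ρV²/2) = 7.335e+05 Pa.
ΔP_A/ΔP_B = 1.957e+04/7.335e+05 = 0.0267.

ΔP_A/ΔP_B ≈ 0.0267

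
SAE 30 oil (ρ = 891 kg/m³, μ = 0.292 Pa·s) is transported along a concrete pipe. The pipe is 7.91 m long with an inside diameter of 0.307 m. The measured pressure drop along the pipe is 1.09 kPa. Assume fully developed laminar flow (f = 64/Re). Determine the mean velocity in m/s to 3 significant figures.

For laminar flow, f = 64/Re with Re = ρVD/μ, so Darcy-Weisbach reduces to ΔP = 32μLV/D². Solving for V: V = ΔP·D²/(32μL) = 1090·(0.307)²/(32·0.292·7.91) = 1.39 m/s.
Check: Re = ρVD/μ = 891·1.39·0.307/0.292 = 1302 < 2300, so the laminar assumption holds.

V ≈ 1.39 m/s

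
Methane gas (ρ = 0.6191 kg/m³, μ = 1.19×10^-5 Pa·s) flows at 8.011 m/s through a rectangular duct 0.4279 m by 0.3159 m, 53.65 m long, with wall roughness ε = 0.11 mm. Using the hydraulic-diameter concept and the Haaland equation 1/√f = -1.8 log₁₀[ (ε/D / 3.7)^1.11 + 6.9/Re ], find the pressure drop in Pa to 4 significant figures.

ΔP ≈ 53.13 Pa

Hydraulic diameter D_h = 4A/P = 4·(0.4279·0.3159)/(2·(0.4279+0.3159)) = 0.5407/1.488 = 0.3635 m.
Re = ρVD_h/μ = 0.6191·8.011·0.3635/1.19e-05 = 1.515e+05.
ε/D_h = 0.00011/0.3635 = 0.000303; Haaland gives 1/√f = -1.8 log₁₀[2.9e-05+4.55e-05] = 7.429, so f = 0.01812.
ΔP = f(L/D_h)(ρV²/2) = 0.01812·53.65/0.3635·19.87 = 53.13 Pa.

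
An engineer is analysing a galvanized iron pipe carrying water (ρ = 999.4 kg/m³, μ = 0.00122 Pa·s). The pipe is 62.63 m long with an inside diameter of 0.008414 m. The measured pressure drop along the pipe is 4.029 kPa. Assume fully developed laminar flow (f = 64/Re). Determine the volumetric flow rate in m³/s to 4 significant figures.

Q ≈ 6.486×10^-6 m³/s

For laminar flow, f = 64/Re with Re = ρVD/μ, so Darcy-Weisbach reduces to ΔP = 32μLV/D². Solving for V: V = ΔP·D²/(32μL) = 4029·(0.008414)²/(32·0.00122·62.63) = 0.1167 m/s.
Check: Re = ρVD/μ = 999.4·0.1167·0.008414/0.00122 = 804.1 < 2300, so the laminar assumption holds.
Q = V·A = 0.1167·(π/4·0.008414²) = 6.486e-06 m³/s = 6.486×10^-6 m³/s.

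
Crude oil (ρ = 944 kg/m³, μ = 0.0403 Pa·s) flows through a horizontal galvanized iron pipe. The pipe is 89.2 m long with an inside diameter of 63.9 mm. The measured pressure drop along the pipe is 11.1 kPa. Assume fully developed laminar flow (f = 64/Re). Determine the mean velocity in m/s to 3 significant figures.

V ≈ 0.394 m/s

For laminar flow, f = 64/Re with Re = ρVD/μ, so Darcy-Weisbach reduces to ΔP = 32μLV/D². Solving for V: V = ΔP·D²/(32μL) = 1.11e+04·(0.0639)²/(32·0.0403·89.2) = 0.394 m/s.
Check: Re = ρVD/μ = 944·0.394·0.0639/0.0403 = 589.8 < 2300, so the laminar assumption holds.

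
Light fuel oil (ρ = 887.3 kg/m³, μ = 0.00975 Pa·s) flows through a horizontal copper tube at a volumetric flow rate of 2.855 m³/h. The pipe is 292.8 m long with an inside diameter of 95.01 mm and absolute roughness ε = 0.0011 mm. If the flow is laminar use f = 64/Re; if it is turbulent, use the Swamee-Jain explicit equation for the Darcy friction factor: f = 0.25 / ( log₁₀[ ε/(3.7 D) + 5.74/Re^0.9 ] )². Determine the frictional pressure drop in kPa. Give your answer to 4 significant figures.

Q = 2.855 m³/h = 2.855/3600 = 0.0007931 m³/s.
Cross-sectional area A = πD²/4 = π(0.09501)²/4 = 0.00709 m²; mean velocity V = Q/A = 0.0007931/0.00709 = 0.1119 m/s.
Reynolds number Re = ρVD/μ = 887.3 · 0.1119 · 0.09501 / 0.00975 = 967.2.
Re < 2300 → laminar flow, so f = 64/Re = 64/967.2 = 0.06617 (the turbulent correlation is not needed).
Darcy-Weisbach: ΔP = f(L/D)(ρV²/2) = 0.06617·(292.8/0.09501)·(887.3·0.1119²/2) = 0.06617·3082·5.551 = 1132 Pa.
ΔP = 1132 Pa = 1.132 kPa.

ΔP ≈ 1.132 kPa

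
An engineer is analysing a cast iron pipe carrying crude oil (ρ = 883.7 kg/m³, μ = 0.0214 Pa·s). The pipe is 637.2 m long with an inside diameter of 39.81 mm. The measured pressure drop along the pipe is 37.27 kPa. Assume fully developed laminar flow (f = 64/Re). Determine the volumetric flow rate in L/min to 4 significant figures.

For laminar flow, f = 64/Re with Re = ρVD/μ, so Darcy-Weisbach reduces to ΔP = 32μLV/D². Solving for V: V = ΔP·D²/(32μL) = 3.727e+04·(0.03981)²/(32·0.0214·637.2) = 0.1354 m/s.
Check: Re = ρVD/μ = 883.7·0.1354·0.03981/0.0214 = 222.5 < 2300, so the laminar assumption holds.
Q = V·A = 0.1354·(π/4·0.03981²) = 0.0001685 m³/s = 10.11 L/min.

Q ≈ 10.11 L/min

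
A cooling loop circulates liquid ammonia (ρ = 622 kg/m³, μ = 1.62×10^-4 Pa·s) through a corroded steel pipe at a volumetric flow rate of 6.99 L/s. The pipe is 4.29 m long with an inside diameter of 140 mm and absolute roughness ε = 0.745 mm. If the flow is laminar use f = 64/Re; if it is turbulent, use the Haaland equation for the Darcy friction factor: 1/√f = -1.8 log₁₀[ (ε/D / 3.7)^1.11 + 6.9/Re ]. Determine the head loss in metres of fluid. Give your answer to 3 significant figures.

h_f ≈ 0.0101 m

Q = 6.99 L/s = 6.99/1000 = 0.00699 m³/s.
Cross-sectional area A = πD²/4 = π(0.14)²/4 = 0.01539 m²; mean velocity V = Q/A = 0.00699/0.01539 = 0.4541 m/s.
Reynolds number Re = ρVD/μ = 622 · 0.4541 · 0.14 / 0.000162 = 2.441e+05.
Re > 4000 → turbulent. Relative roughness ε/D = 0.000745/0.14 = 0.00532. Haaland: 1/√f = -1.8 log₁₀[(0.00532/3.7)^1.11 + 6.9/2.441e+05] = -1.8 log₁₀[0.0007 + 2.83e-05] = 5.648, so f = 0.03135.
Darcy-Weisbach: ΔP = f(L/D)(ρV²/2) = 0.03135·(4.29/0.14)·(622·0.4541²/2) = 0.03135·30.64·64.12 = 61.6 Pa.
Head loss h_f = ΔP/(ρg) = 61.6/(622·9.81) = 0.0101 m.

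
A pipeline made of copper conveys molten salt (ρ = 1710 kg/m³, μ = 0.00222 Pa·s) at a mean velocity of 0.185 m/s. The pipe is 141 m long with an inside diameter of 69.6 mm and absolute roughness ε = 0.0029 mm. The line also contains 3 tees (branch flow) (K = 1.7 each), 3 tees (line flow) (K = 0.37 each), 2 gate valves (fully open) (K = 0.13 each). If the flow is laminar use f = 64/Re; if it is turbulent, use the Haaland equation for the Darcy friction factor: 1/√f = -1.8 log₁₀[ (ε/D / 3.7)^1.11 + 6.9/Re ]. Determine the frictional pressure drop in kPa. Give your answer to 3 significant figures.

Reynolds number Re = ρVD/μ = 1710 · 0.185 · 0.0696 / 0.00222 = 9918.
Re > 4000 → turbulent. Relative roughness ε/D = 2.9e-06/0.0696 = 4.17e-05. Haaland: 1/√f = -1.8 log₁₀[(4.17e-05/3.7)^1.11 + 6.9/9918] = -1.8 log₁₀[3.22e-06 + 0.000696] = 5.68, so f = 0.031.
Total minor-loss coefficient ΣK = 3·1.7 + 3·0.37 + 2·0.13 = 6.47.
ΔP = [f·L/D + ΣK]·(ρV²/2) = [0.031·141/0.0696 + 6.47]·(1710·0.185²/2) = [62.79 + 6.47]·29.26 = 2027 Pa.
ΔP = 2027 Pa = 2.03 kPa.

ΔP ≈ 2.03 kPa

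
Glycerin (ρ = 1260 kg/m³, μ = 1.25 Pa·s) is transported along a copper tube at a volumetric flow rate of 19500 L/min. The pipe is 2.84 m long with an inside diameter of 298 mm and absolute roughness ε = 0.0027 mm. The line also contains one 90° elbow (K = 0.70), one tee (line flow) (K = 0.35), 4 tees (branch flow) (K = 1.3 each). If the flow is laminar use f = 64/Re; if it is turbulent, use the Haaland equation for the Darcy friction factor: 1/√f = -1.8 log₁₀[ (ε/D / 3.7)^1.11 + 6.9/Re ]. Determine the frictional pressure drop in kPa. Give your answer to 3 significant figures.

ΔP ≈ 91.5 kPa

Q = 19500 L/min = 19500/60000 = 0.325 m³/s.
Cross-sectional area A = πD²/4 = π(0.298)²/4 = 0.06975 m²; mean velocity V = Q/A = 0.325/0.06975 = 4.66 m/s.
Reynolds number Re = ρVD/μ = 1260 · 4.66 · 0.298 / 1.25 = 1400.
Re < 2300 → laminar flow, so f = 64/Re = 64/1400 = 0.04572 (the turbulent correlation is not needed).
Total minor-loss coefficient ΣK = 1·0.7 + 1·0.35 + 4·1.3 = 6.25.
ΔP = [f·L/D + ΣK]·(ρV²/2) = [0.04572·2.84/0.298 + 6.25]·(1260·4.66²/2) = [0.4358 + 6.25]·1.368e+04 = 9.146e+04 Pa.
ΔP = 9.146e+04 Pa = 91.5 kPa.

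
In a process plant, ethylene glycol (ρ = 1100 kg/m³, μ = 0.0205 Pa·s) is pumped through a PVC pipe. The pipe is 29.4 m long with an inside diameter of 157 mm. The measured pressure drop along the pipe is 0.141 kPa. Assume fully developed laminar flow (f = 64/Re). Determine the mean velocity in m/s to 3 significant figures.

For laminar flow, f = 64/Re with Re = ρVD/μ, so Darcy-Weisbach reduces to ΔP = 32μLV/D². Solving for V: V = ΔP·D²/(32μL) = 141·(0.157)²/(32·0.0205·29.4) = 0.1802 m/s.
Check: Re = ρVD/μ = 1100·0.1802·0.157/0.0205 = 1518 < 2300, so the laminar assumption holds.

V ≈ 0.180 m/s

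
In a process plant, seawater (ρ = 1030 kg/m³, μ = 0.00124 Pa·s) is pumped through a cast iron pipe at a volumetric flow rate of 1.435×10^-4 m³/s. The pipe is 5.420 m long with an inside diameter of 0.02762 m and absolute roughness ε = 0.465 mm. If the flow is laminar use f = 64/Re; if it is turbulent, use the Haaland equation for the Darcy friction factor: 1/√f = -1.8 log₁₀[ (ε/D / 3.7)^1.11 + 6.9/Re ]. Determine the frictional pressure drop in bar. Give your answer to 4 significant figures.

ΔP ≈ 0.003046 bar

Cross-sectional area A = πD²/4 = π(0.02762)²/4 = 0.0005992 m²; mean velocity V = Q/A = 0.0001435/0.0005992 = 0.2395 m/s.
Reynolds number Re = ρVD/μ = 1030 · 0.2395 · 0.02762 / 0.00124 = 5495.
Re > 4000 → turbulent. Relative roughness ε/D = 0.000465/0.02762 = 0.0168. Haaland: 1/√f = -1.8 log₁₀[(0.0168/3.7)^1.11 + 6.9/5495] = -1.8 log₁₀[0.00251 + 0.00126] = 4.363, so f = 0.05254.
Darcy-Weisbach: ΔP = f(L/D)(ρV²/2) = 0.05254·(5.42/0.02762)·(1030·0.2395²/2) = 0.05254·196.2·29.54 = 304.6 Pa.
ΔP = 304.6 Pa = 0.003046 bar.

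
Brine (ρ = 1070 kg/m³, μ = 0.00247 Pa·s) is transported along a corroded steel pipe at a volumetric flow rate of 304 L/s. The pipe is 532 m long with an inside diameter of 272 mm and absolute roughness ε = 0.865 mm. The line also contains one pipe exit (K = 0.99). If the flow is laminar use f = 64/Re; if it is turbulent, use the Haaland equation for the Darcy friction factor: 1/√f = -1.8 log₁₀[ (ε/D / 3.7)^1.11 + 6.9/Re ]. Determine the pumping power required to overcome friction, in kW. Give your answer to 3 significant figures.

P ≈ 238 kW

Q = 304 L/s = 304/1000 = 0.304 m³/s.
Cross-sectional area A = πD²/4 = π(0.272)²/4 = 0.05811 m²; mean velocity V = Q/A = 0.304/0.05811 = 5.232 m/s.
Reynolds number Re = ρVD/μ = 1070 · 5.232 · 0.272 / 0.00247 = 6.165e+05.
Re > 4000 → turbulent. Relative roughness ε/D = 0.000865/0.272 = 0.00318. Haaland: 1/√f = -1.8 log₁₀[(0.00318/3.7)^1.11 + 6.9/6.165e+05] = -1.8 log₁₀[0.000395 + 1.12e-05] = 6.104, so f = 0.02684.
Total minor-loss coefficient ΣK = 1·0.99 = 0.99.
ΔP = [f·L/D + ΣK]·(ρV²/2) = [0.02684·532/0.272 + 0.99]·(1070·5.232²/2) = [52.5 + 0.99]·1.464e+04 = 7.833e+05 Pa.
Pumping power P = QΔP = 0.304·7.833e+05 = 238100 W = 238 kW.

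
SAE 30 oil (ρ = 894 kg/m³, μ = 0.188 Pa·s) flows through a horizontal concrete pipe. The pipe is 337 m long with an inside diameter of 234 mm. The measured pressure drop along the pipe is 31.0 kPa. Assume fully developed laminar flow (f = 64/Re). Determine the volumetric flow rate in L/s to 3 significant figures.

Q ≈ 36.0 L/s

For laminar flow, f = 64/Re with Re = ρVD/μ, so Darcy-Weisbach reduces to ΔP = 32μLV/D². Solving for V: V = ΔP·D²/(32μL) = 3.1e+04·(0.234)²/(32·0.188·337) = 0.8373 m/s.
Check: Re = ρVD/μ = 894·0.8373·0.234/0.188 = 931.6 < 2300, so the laminar assumption holds.
Q = V·A = 0.8373·(π/4·0.234²) = 0.03601 m³/s = 36.0 L/s.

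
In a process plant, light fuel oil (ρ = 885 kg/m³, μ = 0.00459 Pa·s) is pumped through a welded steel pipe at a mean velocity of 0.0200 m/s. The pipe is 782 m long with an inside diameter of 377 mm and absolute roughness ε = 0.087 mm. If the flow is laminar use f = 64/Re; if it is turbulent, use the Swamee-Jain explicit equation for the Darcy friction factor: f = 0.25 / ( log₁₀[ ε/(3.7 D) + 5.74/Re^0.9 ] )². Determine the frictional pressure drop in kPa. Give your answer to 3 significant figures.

Reynolds number Re = ρVD/μ = 885 · 0.02 · 0.377 / 0.00459 = 1454.
Re < 2300 → laminar flow, so f = 64/Re = 64/1454 = 0.04402 (the turbulent correlation is not needed).
Darcy-Weisbach: ΔP = f(L/D)(ρV²/2) = 0.04402·(782/0.377)·(885·0.02²/2) = 0.04402·2074·0.177 = 16.16 Pa.
ΔP = 16.16 Pa = 0.0162 kPa.

ΔP ≈ 0.0162 kPa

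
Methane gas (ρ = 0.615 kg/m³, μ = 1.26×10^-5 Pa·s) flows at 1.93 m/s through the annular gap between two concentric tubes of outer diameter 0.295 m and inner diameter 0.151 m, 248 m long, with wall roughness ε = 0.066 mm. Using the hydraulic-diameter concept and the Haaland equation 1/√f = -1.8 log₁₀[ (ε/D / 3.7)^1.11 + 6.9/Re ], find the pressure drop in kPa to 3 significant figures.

ΔP ≈ 0.0574 kPa

Hydraulic diameter D_h = 4A/P = D_o - D_i = 0.295 - 0.151 = 0.144 m.
Re = ρVD_h/μ = 0.615·1.93·0.144/1.26e-05 = 1.357e+04.
ε/D_h = 6.6e-05/0.144 = 0.000458; Haaland gives 1/√f = -1.8 log₁₀[4.6e-05+0.000509] = 5.861, so f = 0.02911.
ΔP = f(L/D_h)(ρV²/2) = 0.02911·248/0.144·1.145 = 57.43 Pa.
ΔP = 0.0574 kPa.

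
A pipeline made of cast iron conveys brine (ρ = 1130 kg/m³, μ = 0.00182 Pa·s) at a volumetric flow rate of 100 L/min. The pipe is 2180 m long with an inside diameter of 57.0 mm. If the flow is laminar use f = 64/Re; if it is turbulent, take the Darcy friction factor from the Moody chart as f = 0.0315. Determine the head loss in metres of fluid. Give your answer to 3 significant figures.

Q = 100 L/min = 100/60000 = 0.001667 m³/s.
Cross-sectional area A = πD²/4 = π(0.057)²/4 = 0.002552 m²; mean velocity V = Q/A = 0.001667/0.002552 = 0.6531 m/s.
Reynolds number Re = ρVD/μ = 1130 · 0.6531 · 0.057 / 0.00182 = 2.311e+04.
Re > 4000 → turbulent; use the Moody-chart value f = 0.0315.
Darcy-Weisbach: ΔP = f(L/D)(ρV²/2) = 0.0315·(2180/0.057)·(1130·0.6531²/2) = 0.0315·3.825e+04·241 = 2.904e+05 Pa.
Head loss h_f = ΔP/(ρg) = 2.904e+05/(1130·9.81) = 26.2 m.

h_f ≈ 26.2 m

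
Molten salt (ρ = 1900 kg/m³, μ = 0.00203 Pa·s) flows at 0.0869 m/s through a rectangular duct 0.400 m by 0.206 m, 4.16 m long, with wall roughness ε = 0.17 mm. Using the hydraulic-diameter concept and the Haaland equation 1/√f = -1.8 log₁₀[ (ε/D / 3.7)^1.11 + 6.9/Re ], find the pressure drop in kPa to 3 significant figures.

ΔP ≈ 0.00289 kPa

Hydraulic diameter D_h = 4A/P = 4·(0.4·0.206)/(2·(0.4+0.206)) = 0.3296/1.212 = 0.2719 m.
Re = ρVD_h/μ = 1900·0.0869·0.2719/0.00203 = 2.212e+04.
ε/D_h = 0.00017/0.2719 = 0.000625; Haaland gives 1/√f = -1.8 log₁₀[6.5e-05+0.000312] = 6.163, so f = 0.02633.
ΔP = f(L/D_h)(ρV²/2) = 0.02633·4.16/0.2719·7.174 = 2.89 Pa.
ΔP = 0.00289 kPa.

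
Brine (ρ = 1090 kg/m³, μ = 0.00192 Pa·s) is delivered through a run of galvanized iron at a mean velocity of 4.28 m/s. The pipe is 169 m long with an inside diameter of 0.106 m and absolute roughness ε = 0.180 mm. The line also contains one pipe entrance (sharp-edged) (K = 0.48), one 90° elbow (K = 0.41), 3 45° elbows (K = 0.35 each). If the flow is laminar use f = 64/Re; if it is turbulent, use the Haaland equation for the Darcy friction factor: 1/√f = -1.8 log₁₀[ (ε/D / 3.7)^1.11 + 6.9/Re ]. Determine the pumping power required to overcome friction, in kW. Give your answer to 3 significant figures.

P ≈ 14.7 kW

Reynolds number Re = ρVD/μ = 1090 · 4.28 · 0.106 / 0.00192 = 2.576e+05.
Re > 4000 → turbulent. Relative roughness ε/D = 0.00018/0.106 = 0.0017. Haaland: 1/√f = -1.8 log₁₀[(0.0017/3.7)^1.11 + 6.9/2.576e+05] = -1.8 log₁₀[0.000197 + 2.68e-05] = 6.57, so f = 0.02317.
Total minor-loss coefficient ΣK = 1·0.48 + 1·0.41 + 3·0.35 = 1.94.
ΔP = [f·L/D + ΣK]·(ρV²/2) = [0.02317·169/0.106 + 1.94]·(1090·4.28²/2) = [36.93 + 1.94]·9984 = 3.881e+05 Pa.
Q = V·A = 4.28·0.008825 = 0.03777 m³/s.
Pumping power P = QΔP = 0.03777·3.881e+05 = 14660 W = 14.7 kW.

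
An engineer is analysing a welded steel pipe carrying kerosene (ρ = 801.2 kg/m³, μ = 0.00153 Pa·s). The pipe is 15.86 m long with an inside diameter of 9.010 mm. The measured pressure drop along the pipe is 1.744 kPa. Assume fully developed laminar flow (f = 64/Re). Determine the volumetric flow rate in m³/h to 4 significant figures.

Q ≈ 0.04185 m³/h

For laminar flow, f = 64/Re with Re = ρVD/μ, so Darcy-Weisbach reduces to ΔP = 32μLV/D². Solving for V: V = ΔP·D²/(32μL) = 1744·(0.00901)²/(32·0.00153·15.86) = 0.1823 m/s.
Check: Re = ρVD/μ = 801.2·0.1823·0.00901/0.00153 = 860.3 < 2300, so the laminar assumption holds.
Q = V·A = 0.1823·(π/4·0.00901²) = 1.162e-05 m³/s = 0.04185 m³/h.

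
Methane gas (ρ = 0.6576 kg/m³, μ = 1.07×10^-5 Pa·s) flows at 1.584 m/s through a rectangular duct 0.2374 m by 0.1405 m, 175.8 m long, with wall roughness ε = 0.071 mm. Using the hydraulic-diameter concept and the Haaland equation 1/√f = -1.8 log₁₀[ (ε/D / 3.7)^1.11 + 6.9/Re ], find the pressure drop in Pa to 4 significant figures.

Hydraulic diameter D_h = 4A/P = 4·(0.2374·0.1405)/(2·(0.2374+0.1405)) = 0.1334/0.7558 = 0.1765 m.
Re = ρVD_h/μ = 0.6576·1.584·0.1765/1.07e-05 = 1.718e+04.
ε/D_h = 7.1e-05/0.1765 = 0.000402; Haaland gives 1/√f = -1.8 log₁₀[3.98e-05+0.000402] = 6.039, so f = 0.02742.
ΔP = f(L/D_h)(ρV²/2) = 0.02742·175.8/0.1765·0.825 = 22.53 Pa.

ΔP ≈ 22.53 Pa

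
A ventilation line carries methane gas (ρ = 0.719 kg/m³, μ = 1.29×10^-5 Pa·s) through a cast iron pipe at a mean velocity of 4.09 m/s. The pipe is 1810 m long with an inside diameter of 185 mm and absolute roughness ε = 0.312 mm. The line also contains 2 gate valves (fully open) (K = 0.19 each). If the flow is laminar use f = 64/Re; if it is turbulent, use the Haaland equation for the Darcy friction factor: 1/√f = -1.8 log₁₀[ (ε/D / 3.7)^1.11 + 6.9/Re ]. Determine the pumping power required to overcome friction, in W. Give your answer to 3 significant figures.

P ≈ 169 W

Reynolds number Re = ρVD/μ = 0.719 · 4.09 · 0.185 / 1.29e-05 = 4.217e+04.
Re > 4000 → turbulent. Relative roughness ε/D = 0.000312/0.185 = 0.00169. Haaland: 1/√f = -1.8 log₁₀[(0.00169/3.7)^1.11 + 6.9/4.217e+04] = -1.8 log₁₀[0.000196 + 0.000164] = 6.2, so f = 0.02601.
Total minor-loss coefficient ΣK = 2·0.19 = 0.38.
ΔP = [f·L/D + ΣK]·(ρV²/2) = [0.02601·1810/0.185 + 0.38]·(0.719·4.09²/2) = [254.5 + 0.38]·6.014 = 1533 Pa.
Q = V·A = 4.09·0.02688 = 0.1099 m³/s.
Pumping power P = QΔP = 0.1099·1533 = 168.5 W = 169 W.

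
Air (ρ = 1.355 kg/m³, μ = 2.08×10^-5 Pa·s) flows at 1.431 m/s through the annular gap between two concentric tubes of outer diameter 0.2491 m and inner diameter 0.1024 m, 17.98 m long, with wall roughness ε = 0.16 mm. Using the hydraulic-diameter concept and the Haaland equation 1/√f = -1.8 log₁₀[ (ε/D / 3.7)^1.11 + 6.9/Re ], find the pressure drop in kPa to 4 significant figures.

ΔP ≈ 0.005112 kPa

Hydraulic diameter D_h = 4A/P = D_o - D_i = 0.2491 - 0.1024 = 0.1467 m.
Re = ρVD_h/μ = 1.355·1.431·0.1467/2.08e-05 = 1.368e+04.
ε/D_h = 0.00016/0.1467 = 0.00109; Haaland gives 1/√f = -1.8 log₁₀[0.000121+0.000505] = 5.767, so f = 0.03006.
ΔP = f(L/D_h)(ρV²/2) = 0.03006·17.98/0.1467·1.387 = 5.112 Pa.
ΔP = 0.005112 kPa.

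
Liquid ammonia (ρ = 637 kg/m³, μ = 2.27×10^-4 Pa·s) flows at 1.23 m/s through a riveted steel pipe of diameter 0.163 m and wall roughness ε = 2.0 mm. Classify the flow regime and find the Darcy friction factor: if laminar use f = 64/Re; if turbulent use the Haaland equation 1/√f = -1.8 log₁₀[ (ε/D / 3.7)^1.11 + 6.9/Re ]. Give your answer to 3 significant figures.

Re = ρVD/μ = 637·1.23·0.163/0.000227 = 5.626e+05.
Re > 4000 → turbulent. ε/D = 0.002/0.163 = 0.0123; Haaland: 1/√f = -1.8 log₁₀[0.00177 + 1.23e-05] = 4.948, so f = 0.04084.

f ≈ 0.0408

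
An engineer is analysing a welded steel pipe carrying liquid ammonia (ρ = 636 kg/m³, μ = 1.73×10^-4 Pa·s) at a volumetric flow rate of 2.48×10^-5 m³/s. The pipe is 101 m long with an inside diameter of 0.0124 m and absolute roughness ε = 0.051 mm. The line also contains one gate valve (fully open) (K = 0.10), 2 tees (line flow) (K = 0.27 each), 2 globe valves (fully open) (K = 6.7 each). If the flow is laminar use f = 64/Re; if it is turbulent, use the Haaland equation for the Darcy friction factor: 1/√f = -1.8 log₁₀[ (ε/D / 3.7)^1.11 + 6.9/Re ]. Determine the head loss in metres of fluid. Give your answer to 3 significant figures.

h_f ≈ 0.673 m

Cross-sectional area A = πD²/4 = π(0.0124)²/4 = 0.0001208 m²; mean velocity V = Q/A = 2.48e-05/0.0001208 = 0.2054 m/s.
Reynolds number Re = ρVD/μ = 636 · 0.2054 · 0.0124 / 0.000173 = 9362.
Re > 4000 → turbulent. Relative roughness ε/D = 5.1e-05/0.0124 = 0.00411. Haaland: 1/√f = -1.8 log₁₀[(0.00411/3.7)^1.11 + 6.9/9362] = -1.8 log₁₀[0.000526 + 0.000737] = 5.217, so f = 0.03674.
Total minor-loss coefficient ΣK = 1·0.1 + 2·0.27 + 2·6.7 = 14.
ΔP = [f·L/D + ΣK]·(ρV²/2) = [0.03674·101/0.0124 + 14]·(636·0.2054²/2) = [299.2 + 14]·13.41 = 4201 Pa.
Head loss h_f = ΔP/(ρg) = 4201/(636·9.81) = 0.673 m.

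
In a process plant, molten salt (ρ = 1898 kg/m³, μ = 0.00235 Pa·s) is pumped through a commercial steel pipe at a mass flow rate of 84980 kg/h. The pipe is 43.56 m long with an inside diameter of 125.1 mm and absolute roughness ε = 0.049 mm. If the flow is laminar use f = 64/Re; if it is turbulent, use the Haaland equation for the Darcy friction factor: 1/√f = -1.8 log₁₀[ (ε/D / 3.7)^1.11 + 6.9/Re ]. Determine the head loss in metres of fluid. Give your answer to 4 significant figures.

ṁ = 84980 kg/h = 84980/3600 = 23.61 kg/s.
A = πD²/4 = π(0.1251)²/4 = 0.01229 m²; mean velocity V = ṁ/(ρA) = 23.61/(1898 · 0.01229) = 1.012 m/s.
Reynolds number Re = ρVD/μ = 1898 · 1.012 · 0.1251 / 0.00235 = 1.022e+05.
Re > 4000 → turbulent. Relative roughness ε/D = 4.9e-05/0.1251 = 0.000392. Haaland: 1/√f = -1.8 log₁₀[(0.000392/3.7)^1.11 + 6.9/1.022e+05] = -1.8 log₁₀[3.87e-05 + 6.75e-05] = 7.153, so f = 0.01954.
Darcy-Weisbach: ΔP = f(L/D)(ρV²/2) = 0.01954·(43.56/0.1251)·(1898·1.012²/2) = 0.01954·348.2·971.6 = 6612 Pa.
Head loss h_f = ΔP/(ρg) = 6612/(1898·9.81) = 0.3551 m.

h_f ≈ 0.3551 m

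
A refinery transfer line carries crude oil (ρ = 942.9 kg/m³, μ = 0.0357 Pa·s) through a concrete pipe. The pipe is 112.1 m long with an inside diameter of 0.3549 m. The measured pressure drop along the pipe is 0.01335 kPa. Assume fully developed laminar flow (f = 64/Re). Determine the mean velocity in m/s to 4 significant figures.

For laminar flow, f = 64/Re with Re = ρVD/μ, so Darcy-Weisbach reduces to ΔP = 32μLV/D². Solving for V: V = ΔP·D²/(32μL) = 13.35·(0.3549)²/(32·0.0357·112.1) = 0.01313 m/s.
Check: Re = ρVD/μ = 942.9·0.01313·0.3549/0.0357 = 123.1 < 2300, so the laminar assumption holds.

V ≈ 0.01313 m/s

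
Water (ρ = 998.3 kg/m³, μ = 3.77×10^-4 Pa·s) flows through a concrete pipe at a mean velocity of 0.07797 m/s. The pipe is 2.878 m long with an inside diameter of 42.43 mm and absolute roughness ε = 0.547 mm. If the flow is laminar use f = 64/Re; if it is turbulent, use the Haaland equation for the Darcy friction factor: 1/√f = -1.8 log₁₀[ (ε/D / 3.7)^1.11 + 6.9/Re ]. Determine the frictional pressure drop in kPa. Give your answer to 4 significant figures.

ΔP ≈ 0.009577 kPa

Reynolds number Re = ρVD/μ = 998.3 · 0.07797 · 0.04243 / 0.000377 = 8760.
Re > 4000 → turbulent. Relative roughness ε/D = 0.000547/0.04243 = 0.0129. Haaland: 1/√f = -1.8 log₁₀[(0.0129/3.7)^1.11 + 6.9/8760] = -1.8 log₁₀[0.00187 + 0.000788] = 4.636, so f = 0.04653.
Darcy-Weisbach: ΔP = f(L/D)(ρV²/2) = 0.04653·(2.878/0.04243)·(998.3·0.07797²/2) = 0.04653·67.83·3.034 = 9.577 Pa.
ΔP = 9.577 Pa = 0.009577 kPa.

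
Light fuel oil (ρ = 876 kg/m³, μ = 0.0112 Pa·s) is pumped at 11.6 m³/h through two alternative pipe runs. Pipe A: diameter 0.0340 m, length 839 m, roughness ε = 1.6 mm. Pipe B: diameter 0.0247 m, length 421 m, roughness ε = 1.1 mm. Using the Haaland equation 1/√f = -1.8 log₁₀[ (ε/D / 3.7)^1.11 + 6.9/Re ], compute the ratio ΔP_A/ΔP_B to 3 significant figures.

Pipe A: V = Q/A = 0.003222/0.0009079 = 3.549 m/s; Re = 9438; ε/D = 0.0471; Haaland → f = 0.07235; ΔP_A = f(L/D)(ρV²/2) = 9.849e+06 Pa.
Pipe B: V = Q/A = 0.003222/0.0004792 = 6.725 m/s; Re = 1.299e+04; ε/D = 0.0445; Haaland → f = 0.06995; ΔP_B = f(L/D)(ρV²/2) = 2.362e+07 Pa.
ΔP_A/ΔP_B = 9.849e+06/2.362e+07 = 0.417.

ΔP_A/ΔP_B ≈ 0.417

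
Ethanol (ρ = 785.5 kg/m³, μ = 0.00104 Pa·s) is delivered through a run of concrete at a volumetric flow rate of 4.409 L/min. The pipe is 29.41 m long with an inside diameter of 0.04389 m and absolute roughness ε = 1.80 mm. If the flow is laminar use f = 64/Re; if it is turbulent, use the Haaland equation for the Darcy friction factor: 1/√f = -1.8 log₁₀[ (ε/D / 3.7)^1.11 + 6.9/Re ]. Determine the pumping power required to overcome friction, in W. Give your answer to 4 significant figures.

P ≈ 0.001813 W

Q = 4.409 L/min = 4.409/60000 = 7.348e-05 m³/s.
Cross-sectional area A = πD²/4 = π(0.04389)²/4 = 0.001513 m²; mean velocity V = Q/A = 7.348e-05/0.001513 = 0.04857 m/s.
Reynolds number Re = ρVD/μ = 785.5 · 0.04857 · 0.04389 / 0.00104 = 1610.
Re < 2300 → laminar flow, so f = 64/Re = 64/1610 = 0.03975 (the turbulent correlation is not needed).
Darcy-Weisbach: ΔP = f(L/D)(ρV²/2) = 0.03975·(29.41/0.04389)·(785.5·0.04857²/2) = 0.03975·670.1·0.9265 = 24.68 Pa.
Pumping power P = QΔP = 7.348e-05·24.68 = 0.0018134 W = 0.001813 W.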